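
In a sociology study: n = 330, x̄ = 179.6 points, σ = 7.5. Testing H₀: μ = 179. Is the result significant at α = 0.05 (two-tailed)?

z = (179.6 - 179)/(7.5/√330) = 1.453. Since |z| ≤ 1.96, not significant at α = 0.05.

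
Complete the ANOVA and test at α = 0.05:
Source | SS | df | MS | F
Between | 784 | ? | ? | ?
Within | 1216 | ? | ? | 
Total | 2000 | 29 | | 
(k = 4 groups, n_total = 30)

df_between = 3, df_within = 26. MS_between = 261.33, MS_within = 46.77. F = 5.588, F_crit ≈ 2.975. Reject H₀.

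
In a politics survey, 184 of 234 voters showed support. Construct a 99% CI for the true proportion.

p̂ = 0.786. CI = p̂ ± z*√(p̂(1-p̂)/n) = (0.717, 0.855)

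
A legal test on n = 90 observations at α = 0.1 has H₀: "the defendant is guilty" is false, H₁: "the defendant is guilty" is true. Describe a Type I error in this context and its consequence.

Type I error: rejecting H₀ when it is true — concluding that the defendant is guilty when in fact it is not. Consequence: convicting an innocent person.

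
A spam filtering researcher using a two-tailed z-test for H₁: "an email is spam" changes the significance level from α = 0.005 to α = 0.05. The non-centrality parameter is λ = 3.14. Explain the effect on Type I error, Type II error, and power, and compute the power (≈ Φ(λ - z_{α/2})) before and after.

Increasing α from 0.005 to 0.05:
• Type I error rate increases (α is the Type I rate by definition).
• Critical value moves from z_{α/2} = 2.807 to 1.96, so power = Φ(λ - z_{α/2}) goes from Φ(3.14 - 2.807) = 0.63 to Φ(3.14 - 1.96) = 0.881.
• Type II error rate β = 1 - power therefore decreases (0.37 → 0.119).
Appropriate when false negatives are costly — here, a spam email lands in the inbox.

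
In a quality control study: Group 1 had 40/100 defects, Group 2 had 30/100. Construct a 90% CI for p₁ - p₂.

p̂₁ = 0.4, p̂₂ = 0.3. Difference = 0.1. CI = (-0.01, 0.21)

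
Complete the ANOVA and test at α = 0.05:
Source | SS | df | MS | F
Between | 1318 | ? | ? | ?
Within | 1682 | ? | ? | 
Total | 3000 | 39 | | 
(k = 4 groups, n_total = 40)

df_between = 3, df_within = 36. MS_between = 439.33, MS_within = 46.72. F = 9.403, F_crit ≈ 2.866. Reject H₀.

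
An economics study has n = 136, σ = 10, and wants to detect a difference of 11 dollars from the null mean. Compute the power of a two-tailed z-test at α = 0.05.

SE = σ/√n = 10/√136 = 0.857. Non-centrality λ = d/SE = 11/0.857 = 12.828. Power ≈ Φ(λ - z_{α/2}) = Φ(12.828 - 1.96) = Φ(10.868) = 1.0.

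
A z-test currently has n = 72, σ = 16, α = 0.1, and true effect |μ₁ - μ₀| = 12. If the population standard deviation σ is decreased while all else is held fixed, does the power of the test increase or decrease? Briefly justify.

Power increases: a smaller σ shrinks the standard error σ/√n, moving the sampling distribution under H₁ further from the critical value.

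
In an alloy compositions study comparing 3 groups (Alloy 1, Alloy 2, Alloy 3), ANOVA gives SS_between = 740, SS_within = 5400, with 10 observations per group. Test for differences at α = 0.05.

df_between = 2, df_within = 27. F = MS_between/MS_within = 370.0/200.0 = 1.85. F_crit ≈ 3.354. Fail to reject H₀.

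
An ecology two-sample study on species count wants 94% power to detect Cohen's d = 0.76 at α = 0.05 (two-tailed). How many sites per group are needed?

z_{α/2} = 1.96, z_β = Φ⁻¹(0.94) = 1.555. For medium effect (d = 0.76): n per group = 2(z_{α/2} + z_β)²/d² = 2(1.96 + 1.555)²/0.76² = 42.8 → 43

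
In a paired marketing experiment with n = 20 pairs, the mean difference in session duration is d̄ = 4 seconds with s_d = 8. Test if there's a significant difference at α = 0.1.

t = d̄/(s_d/√n) = 4/(8/√20) = 2.236. df = 19, critical t = ±1.729. Reject H₀.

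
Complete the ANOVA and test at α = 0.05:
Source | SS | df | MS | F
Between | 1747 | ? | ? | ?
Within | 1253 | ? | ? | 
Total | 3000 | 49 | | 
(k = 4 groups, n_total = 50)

df_between = 3, df_within = 46. MS_between = 582.33, MS_within = 27.24. F = 21.379, F_crit ≈ 2.807. Reject H₀.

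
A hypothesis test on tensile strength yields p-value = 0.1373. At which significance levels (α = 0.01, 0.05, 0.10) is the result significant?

p = 0.1373. Not significant at any of the given levels.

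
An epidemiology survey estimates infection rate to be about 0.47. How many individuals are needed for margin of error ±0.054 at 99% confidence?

n = z²p(1-p)/E² = 2.576²×0.47×0.53/0.054² = 566.9 → n = 567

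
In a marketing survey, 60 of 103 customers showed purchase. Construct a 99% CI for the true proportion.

p̂ = 0.583. CI = p̂ ± z*√(p̂(1-p̂)/n) = (0.457, 0.708)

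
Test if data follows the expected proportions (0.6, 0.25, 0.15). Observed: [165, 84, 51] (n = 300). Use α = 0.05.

Expected: [180.0, 75.0, 45.0]. χ² = 3.13. df = 2, critical = 5.991. Fail to reject H₀.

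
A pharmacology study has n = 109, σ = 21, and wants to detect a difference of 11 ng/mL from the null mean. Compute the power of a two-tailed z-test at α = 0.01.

SE = σ/√n = 21/√109 = 2.011. Non-centrality λ = d/SE = 11/2.011 = 5.469. Power ≈ Φ(λ - z_{α/2}) = Φ(5.469 - 2.576) = Φ(2.893) = 0.998.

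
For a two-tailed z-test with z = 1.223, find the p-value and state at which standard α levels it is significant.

p = 2·P(Z > |1.223|) = 2·(1 - Φ(1.223)) ≈ 0.2213. Not significant at any standard level.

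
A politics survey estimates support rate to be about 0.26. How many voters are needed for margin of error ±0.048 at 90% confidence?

n = z²p(1-p)/E² = 1.645²×0.26×0.74/0.048² = 226.0 → n = 226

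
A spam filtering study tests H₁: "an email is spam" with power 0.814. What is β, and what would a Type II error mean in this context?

β = 1 - power = 1 - 0.814 = 0.186. A Type II error is failing to reject H₀ when H₀ is false (false negative) — here, failing to conclude that an email is spam when in fact it is true. Consequence: a spam email lands in the inbox.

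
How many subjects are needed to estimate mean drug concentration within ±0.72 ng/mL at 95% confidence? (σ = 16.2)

n = (z*σ/E)² = (1.96×16.2/0.72)² = 1944.8 → n = 1945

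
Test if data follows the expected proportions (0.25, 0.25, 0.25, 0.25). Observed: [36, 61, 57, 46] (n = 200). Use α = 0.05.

Expected: [50.0, 50.0, 50.0, 50.0]. χ² = 7.64. df = 3, critical = 7.815. Fail to reject H₀.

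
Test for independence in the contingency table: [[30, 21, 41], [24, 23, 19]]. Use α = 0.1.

χ² = 4.672. df = 2, critical = 4.605. Reject H₀. Variables are dependent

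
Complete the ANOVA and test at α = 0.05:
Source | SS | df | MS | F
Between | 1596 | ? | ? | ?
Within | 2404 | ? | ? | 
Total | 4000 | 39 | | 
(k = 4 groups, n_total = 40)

df_between = 3, df_within = 36. MS_between = 532.0, MS_within = 66.78. F = 7.967, F_crit ≈ 2.866. Reject H₀.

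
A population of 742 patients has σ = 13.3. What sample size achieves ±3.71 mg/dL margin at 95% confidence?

Without FPC: n₀ = (1.96×13.3/3.71)² = 49.371. With FPC: n = n₀N/(n₀+N-1) = 46.3 → n = 47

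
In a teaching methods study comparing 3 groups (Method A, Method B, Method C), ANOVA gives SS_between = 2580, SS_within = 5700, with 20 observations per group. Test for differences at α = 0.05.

df_between = 2, df_within = 57. F = MS_between/MS_within = 1290.0/100.0 = 12.9. F_crit ≈ 3.159. Reject H₀. At least one mean differs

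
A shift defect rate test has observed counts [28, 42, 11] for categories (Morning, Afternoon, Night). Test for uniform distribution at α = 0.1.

Expected = 27 each. χ² = Σ(O-E)²/E = 17.852. df = 2, critical value = 4.605. Reject H₀.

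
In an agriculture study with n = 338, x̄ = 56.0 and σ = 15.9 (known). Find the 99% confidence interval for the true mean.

CI = x̄ ± z*(σ/√n) = 56.0 ± 2.576(15.9/√338) = 56.0 ± 2.23 = (53.77, 58.23)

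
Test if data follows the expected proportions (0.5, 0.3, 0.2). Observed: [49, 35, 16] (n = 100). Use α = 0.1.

Expected: [50.0, 30.0, 20.0]. χ² = 1.653. df = 2, critical = 4.605. Fail to reject H₀.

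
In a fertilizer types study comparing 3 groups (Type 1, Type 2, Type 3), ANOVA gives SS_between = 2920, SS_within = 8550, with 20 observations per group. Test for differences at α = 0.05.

df_between = 2, df_within = 57. F = MS_between/MS_within = 1460.0/150.0 = 9.733. F_crit ≈ 3.159. Reject H₀. At least one mean differs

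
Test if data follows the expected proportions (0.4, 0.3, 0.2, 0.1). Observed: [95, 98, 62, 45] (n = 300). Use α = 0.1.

Expected: [120.0, 90.0, 60.0, 30.0]. χ² = 13.486. df = 3, critical = 6.251. Reject H₀.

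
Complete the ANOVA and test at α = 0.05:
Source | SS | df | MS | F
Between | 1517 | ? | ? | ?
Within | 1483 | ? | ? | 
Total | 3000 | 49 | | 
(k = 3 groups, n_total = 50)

df_between = 2, df_within = 47. MS_between = 758.5, MS_within = 31.55. F = 24.039, F_crit ≈ 3.195. Reject H₀.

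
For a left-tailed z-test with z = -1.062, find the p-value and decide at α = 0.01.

p = P(Z < -1.062) = Φ(-1.062) ≈ 0.1441. Since p ≥ 0.01, fail to reject H₀ (not significant) at α = 0.01.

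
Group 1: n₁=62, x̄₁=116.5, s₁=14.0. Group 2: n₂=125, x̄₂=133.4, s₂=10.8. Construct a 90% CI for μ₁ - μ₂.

Difference = -16.9. SE = √(14.0²/62 + 10.8²/125) = 2.023. CI = (-20.23, -13.57)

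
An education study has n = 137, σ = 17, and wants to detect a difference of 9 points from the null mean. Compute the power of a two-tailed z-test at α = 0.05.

SE = σ/√n = 17/√137 = 1.452. Non-centrality λ = d/SE = 9/1.452 = 6.197. Power ≈ Φ(λ - z_{α/2}) = Φ(6.197 - 1.96) = Φ(4.237) = 1.0.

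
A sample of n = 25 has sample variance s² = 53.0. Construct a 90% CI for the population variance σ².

df = 24. χ²_{0.05} = 36.415, χ²_{0.95} = 13.848. CI for σ² = ((n-1)s²/χ²_{α/2}, (n-1)s²/χ²_{1-α/2}) = (24·53.0/36.415, 24·53.0/13.848) = (34.93, 91.85)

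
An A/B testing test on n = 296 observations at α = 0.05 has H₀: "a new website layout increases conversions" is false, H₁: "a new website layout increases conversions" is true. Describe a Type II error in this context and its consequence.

Type II error: failing to reject H₀ when it is false — concluding that a new website layout increases conversions is not supported when in fact it is. Consequence: discarding a layout that would have improved conversions — lost revenue.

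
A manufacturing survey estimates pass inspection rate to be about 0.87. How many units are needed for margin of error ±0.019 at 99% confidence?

n = z²p(1-p)/E² = 2.576²×0.87×0.13/0.019² = 2079.0 → n = 2079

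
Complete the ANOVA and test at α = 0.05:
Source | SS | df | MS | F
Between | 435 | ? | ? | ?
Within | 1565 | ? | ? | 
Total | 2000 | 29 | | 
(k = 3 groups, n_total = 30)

df_between = 2, df_within = 27. MS_between = 217.5, MS_within = 57.96. F = 3.752, F_crit ≈ 3.354. Reject H₀.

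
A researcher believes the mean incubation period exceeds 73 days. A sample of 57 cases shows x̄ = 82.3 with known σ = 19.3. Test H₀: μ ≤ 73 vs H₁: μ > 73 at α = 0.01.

z = 3.638. Critical value: 2.33. Reject H₀.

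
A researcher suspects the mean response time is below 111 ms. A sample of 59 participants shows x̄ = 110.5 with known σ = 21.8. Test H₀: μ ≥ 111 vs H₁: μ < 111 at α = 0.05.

z = -0.176. Critical value: -1.645. Fail to reject H₀.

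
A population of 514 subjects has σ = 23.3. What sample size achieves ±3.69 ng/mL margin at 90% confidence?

Without FPC: n₀ = (1.645×23.3/3.69)² = 107.892. With FPC: n = n₀N/(n₀+N-1) = 89.3 → n = 90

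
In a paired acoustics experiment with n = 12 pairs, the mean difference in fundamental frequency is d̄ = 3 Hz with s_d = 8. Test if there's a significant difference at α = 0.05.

t = d̄/(s_d/√n) = 3/(8/√12) = 1.299. df = 11, critical t = ±2.201. Fail to reject H₀.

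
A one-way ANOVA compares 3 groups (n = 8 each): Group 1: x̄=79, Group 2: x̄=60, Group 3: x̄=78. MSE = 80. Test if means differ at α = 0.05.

Grand mean = 72.33. SS_between = 1829.33, MS_between = 914.67. F = 11.433, F_crit ≈ 3.467. Reject H₀.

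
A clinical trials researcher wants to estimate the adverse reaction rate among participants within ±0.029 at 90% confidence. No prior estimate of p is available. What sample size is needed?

Conservative approach: use p = 0.5 (maximizes p(1-p) = 0.25). n = z²(0.25)/E² = 1.645²×0.25/0.029² = 804.4 → n = 805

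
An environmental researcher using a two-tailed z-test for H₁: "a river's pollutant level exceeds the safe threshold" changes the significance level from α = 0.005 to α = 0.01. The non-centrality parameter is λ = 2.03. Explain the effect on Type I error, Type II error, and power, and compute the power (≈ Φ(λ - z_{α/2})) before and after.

Increasing α from 0.005 to 0.01:
• Type I error rate increases (α is the Type I rate by definition).
• Critical value moves from z_{α/2} = 2.807 to 2.576, so power = Φ(λ - z_{α/2}) goes from Φ(2.03 - 2.807) = 0.219 to Φ(2.03 - 2.576) = 0.293.
• Type II error rate β = 1 - power therefore decreases (0.781 → 0.707).
Appropriate when false negatives are costly — here, allowing unsafe pollution to continue.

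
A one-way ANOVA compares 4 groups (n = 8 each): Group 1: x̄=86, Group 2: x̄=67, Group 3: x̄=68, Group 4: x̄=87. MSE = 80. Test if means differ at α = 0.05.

Grand mean = 77.0. SS_between = 2896.0, MS_between = 965.33. F = 12.067, F_crit ≈ 2.947. Reject H₀.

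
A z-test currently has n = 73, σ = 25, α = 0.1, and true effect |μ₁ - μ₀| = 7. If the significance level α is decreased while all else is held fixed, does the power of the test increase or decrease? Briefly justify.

Power decreases: a smaller α raises the critical value, so less of the H₁ sampling distribution falls in the rejection region.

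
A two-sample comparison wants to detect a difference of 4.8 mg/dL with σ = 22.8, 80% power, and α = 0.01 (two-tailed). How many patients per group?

n per group = 2(z_α/2 + z_β)²σ²/d² = 2×(2.576 + 0.84)²×22.8²/4.8² = 526.6 → n = 527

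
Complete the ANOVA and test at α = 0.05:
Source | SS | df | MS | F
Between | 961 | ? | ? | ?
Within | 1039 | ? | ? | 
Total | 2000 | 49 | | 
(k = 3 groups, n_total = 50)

df_between = 2, df_within = 47. MS_between = 480.5, MS_within = 22.11. F = 21.736, F_crit ≈ 3.195. Reject H₀.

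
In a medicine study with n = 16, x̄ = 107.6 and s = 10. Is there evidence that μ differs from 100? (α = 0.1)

t = (x̄ - μ₀)/(s/√n) = (107.6 - 100)/(10/√16) = 3.04. df = 15, critical t = ±1.753. Reject H₀.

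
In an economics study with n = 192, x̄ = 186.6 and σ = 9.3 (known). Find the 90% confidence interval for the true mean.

CI = x̄ ± z*(σ/√n) = 186.6 ± 1.645(9.3/√192) = 186.6 ± 1.1 = (185.5, 187.7)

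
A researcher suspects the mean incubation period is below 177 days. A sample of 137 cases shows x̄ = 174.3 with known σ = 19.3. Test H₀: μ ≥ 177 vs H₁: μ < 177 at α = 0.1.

z = -1.637. Critical value: -1.28. Reject H₀.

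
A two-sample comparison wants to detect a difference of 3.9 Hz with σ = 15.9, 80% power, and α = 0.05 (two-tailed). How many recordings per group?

n per group = 2(z_α/2 + z_β)²σ²/d² = 2×(1.96 + 0.84)²×15.9²/3.9² = 260.6 → n = 261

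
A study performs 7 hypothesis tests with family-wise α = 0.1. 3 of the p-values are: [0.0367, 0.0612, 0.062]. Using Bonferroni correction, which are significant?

Bonferroni α = 0.1/7 = 0.01429. None of the given p-values are significant.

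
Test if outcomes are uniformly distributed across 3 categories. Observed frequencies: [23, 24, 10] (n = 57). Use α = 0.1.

Expected = 19 each. χ² = Σ(O-E)²/E = 6.421. df = 2, critical value = 4.605. Reject H₀.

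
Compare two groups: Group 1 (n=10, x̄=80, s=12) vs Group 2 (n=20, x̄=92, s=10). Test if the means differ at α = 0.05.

Pooled sp = 10.68. t = -2.9, df = 28. Critical t = ±2.048. Reject H₀.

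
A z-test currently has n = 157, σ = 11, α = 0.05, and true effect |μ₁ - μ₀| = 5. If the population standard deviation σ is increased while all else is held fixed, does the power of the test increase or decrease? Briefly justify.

Power decreases: a larger σ inflates the standard error σ/√n, pulling the sampling distribution under H₁ back toward the critical value.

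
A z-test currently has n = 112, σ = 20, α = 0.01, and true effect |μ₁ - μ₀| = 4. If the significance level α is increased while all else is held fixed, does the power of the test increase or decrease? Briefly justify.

Power increases: a larger α lowers the critical value, so more of the H₁ sampling distribution falls in the rejection region.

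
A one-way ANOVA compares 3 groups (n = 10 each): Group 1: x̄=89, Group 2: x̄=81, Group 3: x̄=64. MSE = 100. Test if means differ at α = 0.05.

Grand mean = 78.0. SS_between = 3260.0, MS_between = 1630.0. F = 16.3, F_crit ≈ 3.354. Reject H₀.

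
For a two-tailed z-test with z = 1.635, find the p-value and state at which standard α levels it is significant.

p = 2·P(Z > |1.635|) = 2·(1 - Φ(1.635)) ≈ 0.102. Not significant at any standard level.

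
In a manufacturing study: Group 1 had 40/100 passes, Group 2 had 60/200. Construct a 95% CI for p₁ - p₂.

p̂₁ = 0.4, p̂₂ = 0.3. Difference = 0.1. CI = (-0.015, 0.215)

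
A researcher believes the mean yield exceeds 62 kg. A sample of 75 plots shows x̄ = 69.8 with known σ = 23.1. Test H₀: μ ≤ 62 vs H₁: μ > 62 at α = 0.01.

z = 2.924. Critical value: 2.33. Reject H₀.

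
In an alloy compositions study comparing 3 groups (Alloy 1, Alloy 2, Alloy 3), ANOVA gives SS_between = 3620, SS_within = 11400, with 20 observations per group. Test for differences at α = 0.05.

df_between = 2, df_within = 57. F = MS_between/MS_within = 1810.0/200.0 = 9.05. F_crit ≈ 3.159. Reject H₀. At least one mean differs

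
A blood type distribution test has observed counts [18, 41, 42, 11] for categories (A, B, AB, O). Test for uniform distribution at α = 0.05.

Expected = 28 each. χ² = Σ(O-E)²/E = 26.929. df = 3, critical value = 7.815. Reject H₀.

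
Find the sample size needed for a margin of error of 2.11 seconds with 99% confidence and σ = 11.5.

n = (z*σ/E)² = (2.576×11.5/2.11)² = 197.1 → n = 198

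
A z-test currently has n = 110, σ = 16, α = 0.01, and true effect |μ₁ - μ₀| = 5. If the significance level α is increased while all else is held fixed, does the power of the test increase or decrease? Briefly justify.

Power increases: a larger α lowers the critical value, so more of the H₁ sampling distribution falls in the rejection region.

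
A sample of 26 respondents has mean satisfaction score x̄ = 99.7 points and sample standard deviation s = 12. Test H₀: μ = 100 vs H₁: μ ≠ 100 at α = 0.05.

t = (x̄ - μ₀)/(s/√n) = (99.7 - 100)/(12/√26) = -0.127. df = 25, critical t = ±2.06. Fail to reject H₀.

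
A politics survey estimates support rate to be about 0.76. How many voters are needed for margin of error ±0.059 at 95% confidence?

n = z²p(1-p)/E² = 1.96²×0.76×0.24/0.059² = 201.3 → n = 202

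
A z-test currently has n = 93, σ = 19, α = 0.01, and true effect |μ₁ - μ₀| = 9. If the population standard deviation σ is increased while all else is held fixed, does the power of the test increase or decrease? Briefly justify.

Power decreases: a larger σ inflates the standard error σ/√n, pulling the sampling distribution under H₁ back toward the critical value.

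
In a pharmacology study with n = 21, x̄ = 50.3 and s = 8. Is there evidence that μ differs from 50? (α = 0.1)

t = (x̄ - μ₀)/(s/√n) = (50.3 - 50)/(8/√21) = 0.172. df = 20, critical t = ±1.725. Fail to reject H₀.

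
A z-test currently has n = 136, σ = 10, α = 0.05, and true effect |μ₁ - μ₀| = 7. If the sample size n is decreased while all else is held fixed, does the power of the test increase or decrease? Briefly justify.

Power decreases: a smaller n inflates the standard error σ/√n, pulling the sampling distribution under H₁ back toward the critical value.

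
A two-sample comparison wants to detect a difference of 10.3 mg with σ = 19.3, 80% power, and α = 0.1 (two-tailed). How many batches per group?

n per group = 2(z_α/2 + z_β)²σ²/d² = 2×(1.645 + 0.84)²×19.3²/10.3² = 43.4 → n = 44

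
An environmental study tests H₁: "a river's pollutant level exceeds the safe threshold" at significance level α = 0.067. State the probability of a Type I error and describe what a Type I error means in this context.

P(Type I error) = α = 0.067. A Type I error is rejecting H₀ when H₀ is actually true (false positive) — here, concluding that a river's pollutant level exceeds the safe threshold when in fact this is not the case. Consequence: shutting down a compliant factory unnecessarily.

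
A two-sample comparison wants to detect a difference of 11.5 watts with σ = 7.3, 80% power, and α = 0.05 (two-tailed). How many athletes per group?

n per group = 2(z_α/2 + z_β)²σ²/d² = 2×(1.96 + 0.84)²×7.3²/11.5² = 6.3 → n = 7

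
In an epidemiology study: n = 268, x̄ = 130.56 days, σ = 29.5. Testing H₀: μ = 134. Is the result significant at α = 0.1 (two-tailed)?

z = (130.56 - 134)/(29.5/√268) = -1.909. Since |z| > 1.645, significant at α = 0.1.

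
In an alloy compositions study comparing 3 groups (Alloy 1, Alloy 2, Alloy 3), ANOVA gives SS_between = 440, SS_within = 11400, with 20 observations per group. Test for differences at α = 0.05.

df_between = 2, df_within = 57. F = MS_between/MS_within = 220.0/200.0 = 1.1. F_crit ≈ 3.159. Fail to reject H₀.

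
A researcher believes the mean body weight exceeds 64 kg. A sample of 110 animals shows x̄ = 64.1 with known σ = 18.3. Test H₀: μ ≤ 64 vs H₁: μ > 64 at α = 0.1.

z = 0.057. Critical value: 1.28. Fail to reject H₀.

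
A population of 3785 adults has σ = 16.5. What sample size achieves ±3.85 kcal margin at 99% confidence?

Without FPC: n₀ = (2.576×16.5/3.85)² = 121.882. With FPC: n = n₀N/(n₀+N-1) = 118.1 → n = 119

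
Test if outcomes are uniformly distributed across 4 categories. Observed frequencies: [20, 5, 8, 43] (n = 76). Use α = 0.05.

Expected = 19 each. χ² = Σ(O-E)²/E = 47.053. df = 3, critical value = 7.815. Reject H₀.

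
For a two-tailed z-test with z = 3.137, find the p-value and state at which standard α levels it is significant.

p = 2·P(Z > |3.137|) = 2·(1 - Φ(3.137)) ≈ 0.0017. Significant at α = 0.1; Significant at α = 0.05; Significant at α = 0.01.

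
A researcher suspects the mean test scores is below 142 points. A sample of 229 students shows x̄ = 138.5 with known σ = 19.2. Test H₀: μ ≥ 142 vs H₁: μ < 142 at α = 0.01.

z = -2.759. Critical value: -2.33. Reject H₀.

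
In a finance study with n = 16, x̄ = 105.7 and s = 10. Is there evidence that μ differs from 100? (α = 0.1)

t = (x̄ - μ₀)/(s/√n) = (105.7 - 100)/(10/√16) = 2.28. df = 15, critical t = ±1.753. Reject H₀.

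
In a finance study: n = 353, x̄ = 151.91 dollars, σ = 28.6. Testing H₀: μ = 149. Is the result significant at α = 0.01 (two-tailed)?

z = (151.91 - 149)/(28.6/√353) = 1.912. Since |z| ≤ 2.576, not significant at α = 0.01.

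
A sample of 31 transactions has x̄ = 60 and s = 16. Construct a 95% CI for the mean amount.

CI = x̄ ± t*(s/√n) = 60 ± 2.042(16/√31) = (54.13, 65.87)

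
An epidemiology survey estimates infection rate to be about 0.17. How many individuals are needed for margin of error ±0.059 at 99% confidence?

n = z²p(1-p)/E² = 2.576²×0.17×0.83/0.059² = 269.0 → n = 269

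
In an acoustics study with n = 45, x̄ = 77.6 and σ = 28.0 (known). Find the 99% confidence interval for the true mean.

CI = x̄ ± z*(σ/√n) = 77.6 ± 2.576(28.0/√45) = 77.6 ± 10.75 = (66.85, 88.35)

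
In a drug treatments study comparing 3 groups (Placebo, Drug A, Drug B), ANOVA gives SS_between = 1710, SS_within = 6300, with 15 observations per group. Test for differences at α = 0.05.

df_between = 2, df_within = 42. F = MS_between/MS_within = 855.0/150.0 = 5.7. F_crit ≈ 3.22. Reject H₀. At least one mean differs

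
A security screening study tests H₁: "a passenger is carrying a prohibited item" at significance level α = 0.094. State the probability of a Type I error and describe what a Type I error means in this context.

P(Type I error) = α = 0.094. A Type I error is rejecting H₀ when H₀ is actually true (false positive) — here, concluding that a passenger is carrying a prohibited item when in fact this is not the case. Consequence: detaining an innocent passenger — delay and inconvenience.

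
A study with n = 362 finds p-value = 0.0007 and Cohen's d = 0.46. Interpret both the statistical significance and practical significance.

Statistically significant (p = 0.0007 < 0.05). Cohen's d = 0.46 indicates a small effect size. Both statistical and practical significance should be considered.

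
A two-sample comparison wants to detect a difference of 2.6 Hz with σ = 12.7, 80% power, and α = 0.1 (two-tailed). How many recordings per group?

n per group = 2(z_α/2 + z_β)²σ²/d² = 2×(1.645 + 0.84)²×12.7²/2.6² = 294.7 → n = 295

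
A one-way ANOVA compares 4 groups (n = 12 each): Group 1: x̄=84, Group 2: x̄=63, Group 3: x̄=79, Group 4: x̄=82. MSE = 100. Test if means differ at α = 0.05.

Grand mean = 77.0. SS_between = 3288.0, MS_between = 1096.0. F = 10.96, F_crit ≈ 2.816. Reject H₀.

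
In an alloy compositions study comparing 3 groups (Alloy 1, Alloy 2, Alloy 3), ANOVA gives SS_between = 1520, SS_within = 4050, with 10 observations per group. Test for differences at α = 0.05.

df_between = 2, df_within = 27. F = MS_between/MS_within = 760.0/150.0 = 5.067. F_crit ≈ 3.354. Reject H₀. At least one mean differs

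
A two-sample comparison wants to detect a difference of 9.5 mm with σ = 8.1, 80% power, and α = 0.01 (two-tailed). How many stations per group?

n per group = 2(z_α/2 + z_β)²σ²/d² = 2×(2.576 + 0.84)²×8.1²/9.5² = 17.0 → n = 17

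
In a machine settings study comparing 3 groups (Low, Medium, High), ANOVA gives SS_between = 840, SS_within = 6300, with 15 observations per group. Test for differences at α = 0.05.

df_between = 2, df_within = 42. F = MS_between/MS_within = 420.0/150.0 = 2.8. F_crit ≈ 3.22. Fail to reject H₀.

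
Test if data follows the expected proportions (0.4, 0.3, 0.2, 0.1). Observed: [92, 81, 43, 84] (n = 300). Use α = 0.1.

Expected: [120.0, 90.0, 60.0, 30.0]. χ² = 109.45. df = 3, critical = 6.251. Reject H₀.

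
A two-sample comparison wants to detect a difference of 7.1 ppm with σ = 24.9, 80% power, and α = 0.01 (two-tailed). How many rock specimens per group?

n per group = 2(z_α/2 + z_β)²σ²/d² = 2×(2.576 + 0.84)²×24.9²/7.1² = 287.04 → n = 288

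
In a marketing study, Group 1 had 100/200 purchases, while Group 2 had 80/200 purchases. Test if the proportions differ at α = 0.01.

p̂₁ = 0.5, p̂₂ = 0.4, pooled p̂ = 0.45. z = 2.01. Critical: ±2.576. Fail to reject H₀.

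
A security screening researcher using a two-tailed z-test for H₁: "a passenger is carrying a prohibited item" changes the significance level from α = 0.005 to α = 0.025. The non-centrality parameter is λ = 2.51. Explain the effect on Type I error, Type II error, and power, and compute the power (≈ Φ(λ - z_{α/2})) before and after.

Increasing α from 0.005 to 0.025:
• Type I error rate increases (α is the Type I rate by definition).
• Critical value moves from z_{α/2} = 2.807 to 2.241, so power = Φ(λ - z_{α/2}) goes from Φ(2.51 - 2.807) = 0.383 to Φ(2.51 - 2.241) = 0.606.
• Type II error rate β = 1 - power therefore decreases (0.617 → 0.394).
Appropriate when false negatives are costly — here, letting a prohibited item through — security breach.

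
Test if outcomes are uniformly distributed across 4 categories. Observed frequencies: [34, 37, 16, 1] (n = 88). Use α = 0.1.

Expected = 22 each. χ² = Σ(O-E)²/E = 38.455. df = 3, critical value = 6.251. Reject H₀.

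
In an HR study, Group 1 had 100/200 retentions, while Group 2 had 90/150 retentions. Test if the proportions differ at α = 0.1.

p̂₁ = 0.5, p̂₂ = 0.6, pooled p̂ = 0.543. z = -1.858. Critical: ±1.645. Reject H₀.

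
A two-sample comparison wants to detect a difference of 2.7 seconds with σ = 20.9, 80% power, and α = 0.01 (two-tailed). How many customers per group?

n per group = 2(z_α/2 + z_β)²σ²/d² = 2×(2.576 + 0.84)²×20.9²/2.7² = 1398.4 → n = 1399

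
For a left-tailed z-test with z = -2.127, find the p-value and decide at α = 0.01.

p = P(Z < -2.127) = Φ(-2.127) ≈ 0.0167. Since p ≥ 0.01, fail to reject H₀ (not significant) at α = 0.01.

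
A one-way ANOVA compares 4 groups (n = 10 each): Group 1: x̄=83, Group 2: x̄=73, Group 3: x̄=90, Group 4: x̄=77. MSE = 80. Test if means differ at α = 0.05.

Grand mean = 80.75. SS_between = 1647.5, MS_between = 549.17. F = 6.865, F_crit ≈ 2.866. Reject H₀.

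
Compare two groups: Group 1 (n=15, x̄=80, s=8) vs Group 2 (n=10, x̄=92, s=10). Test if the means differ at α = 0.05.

Pooled sp = 8.84. t = -3.326, df = 23. Critical t = ±2.069. Reject H₀.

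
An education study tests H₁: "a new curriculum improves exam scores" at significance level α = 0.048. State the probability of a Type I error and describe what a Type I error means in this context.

P(Type I error) = α = 0.048. A Type I error is rejecting H₀ when H₀ is actually true (false positive) — here, concluding that a new curriculum improves exam scores when in fact this is not the case. Consequence: adopting a curriculum that gives no real benefit — disruption for nothing.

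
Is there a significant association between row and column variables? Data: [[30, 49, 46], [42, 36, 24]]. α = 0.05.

χ² = 8.661. df = 2, critical = 5.991. Reject H₀. Variables are dependent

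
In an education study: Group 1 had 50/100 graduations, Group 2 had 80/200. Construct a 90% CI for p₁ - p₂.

p̂₁ = 0.5, p̂₂ = 0.4. Difference = 0.1. CI = (-0.0, 0.2)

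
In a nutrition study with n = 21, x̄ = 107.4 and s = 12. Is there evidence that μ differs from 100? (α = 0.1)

t = (x̄ - μ₀)/(s/√n) = (107.4 - 100)/(12/√21) = 2.826. df = 20, critical t = ±1.725. Reject H₀.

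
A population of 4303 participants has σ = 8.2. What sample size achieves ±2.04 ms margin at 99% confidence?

Without FPC: n₀ = (2.576×8.2/2.04)² = 107.216. With FPC: n = n₀N/(n₀+N-1) = 104.6 → n = 105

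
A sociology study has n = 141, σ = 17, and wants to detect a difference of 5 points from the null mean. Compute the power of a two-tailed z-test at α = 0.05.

SE = σ/√n = 17/√141 = 1.432. Non-centrality λ = d/SE = 5/1.432 = 3.492. Power ≈ Φ(λ - z_{α/2}) = Φ(3.492 - 1.96) = Φ(1.532) = 0.937.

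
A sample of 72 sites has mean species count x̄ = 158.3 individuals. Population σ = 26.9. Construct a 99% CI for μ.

CI = x̄ ± z*(σ/√n) = 158.3 ± 2.576(26.9/√72) = 158.3 ± 8.17 = (150.13, 166.47)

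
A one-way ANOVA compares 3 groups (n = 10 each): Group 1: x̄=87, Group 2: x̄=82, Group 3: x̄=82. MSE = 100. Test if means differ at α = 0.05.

Grand mean = 83.67. SS_between = 166.67, MS_between = 83.33. F = 0.833, F_crit ≈ 3.354. Fail to reject H₀.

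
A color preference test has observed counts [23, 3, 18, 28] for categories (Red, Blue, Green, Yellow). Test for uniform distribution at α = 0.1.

Expected = 18 each. χ² = Σ(O-E)²/E = 19.444. df = 3, critical value = 6.251. Reject H₀.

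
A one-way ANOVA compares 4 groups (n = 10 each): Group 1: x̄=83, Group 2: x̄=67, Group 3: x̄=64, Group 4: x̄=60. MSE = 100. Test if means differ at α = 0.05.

Grand mean = 68.5. SS_between = 3050.0, MS_between = 1016.67. F = 10.167, F_crit ≈ 2.866. Reject H₀.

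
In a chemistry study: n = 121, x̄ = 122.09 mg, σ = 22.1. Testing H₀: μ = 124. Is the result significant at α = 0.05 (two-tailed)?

z = (122.09 - 124)/(22.1/√121) = -0.951. Since |z| ≤ 1.96, not significant at α = 0.05.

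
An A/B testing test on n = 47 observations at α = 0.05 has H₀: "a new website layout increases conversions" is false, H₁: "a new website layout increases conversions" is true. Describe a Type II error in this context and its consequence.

Type II error: failing to reject H₀ when it is false — concluding that a new website layout increases conversions is not supported when in fact it is. Consequence: discarding a layout that would have improved conversions — lost revenue.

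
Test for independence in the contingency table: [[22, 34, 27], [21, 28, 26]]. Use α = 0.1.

χ² = 0.218. df = 2, critical = 4.605. Fail to reject H₀. No evidence of dependence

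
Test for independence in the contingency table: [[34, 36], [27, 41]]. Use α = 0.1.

χ² = 1.099. df = 1, critical = 2.706. Fail to reject H₀. No evidence of dependence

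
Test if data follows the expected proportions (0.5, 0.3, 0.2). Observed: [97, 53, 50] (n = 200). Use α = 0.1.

Expected: [100.0, 60.0, 40.0]. χ² = 3.407. df = 2, critical = 4.605. Fail to reject H₀.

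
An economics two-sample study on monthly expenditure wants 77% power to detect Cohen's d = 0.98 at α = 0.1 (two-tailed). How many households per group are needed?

z_{α/2} = 1.645, z_β = Φ⁻¹(0.77) = 0.739. For large effect (d = 0.98): n per group = 2(z_{α/2} + z_β)²/d² = 2(1.645 + 0.739)²/0.98² = 11.8 → 12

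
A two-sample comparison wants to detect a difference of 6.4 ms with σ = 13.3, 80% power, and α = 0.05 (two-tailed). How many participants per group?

n per group = 2(z_α/2 + z_β)²σ²/d² = 2×(1.96 + 0.84)²×13.3²/6.4² = 67.7 → n = 68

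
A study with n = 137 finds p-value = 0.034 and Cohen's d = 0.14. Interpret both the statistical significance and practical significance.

Statistically significant (p = 0.034 < 0.05). Cohen's d = 0.14 indicates a very small effect size. Both statistical and practical significance should be considered.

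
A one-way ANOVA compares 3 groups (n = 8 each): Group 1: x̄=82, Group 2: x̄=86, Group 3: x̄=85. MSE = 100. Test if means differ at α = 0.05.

Grand mean = 84.33. SS_between = 69.33, MS_between = 34.67. F = 0.347, F_crit ≈ 3.467. Fail to reject H₀.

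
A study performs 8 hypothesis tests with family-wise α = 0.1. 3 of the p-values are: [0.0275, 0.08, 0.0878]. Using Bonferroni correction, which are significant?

Bonferroni α = 0.1/8 = 0.0125. None of the given p-values are significant.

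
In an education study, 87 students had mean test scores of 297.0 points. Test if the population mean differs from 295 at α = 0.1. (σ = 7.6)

z = (x̄ - μ₀)/(σ/√n) = (297.0 - 295)/(7.6/√87) = 2.455. Critical value: ±1.645. Since |2.455| > 1.645, Reject H₀.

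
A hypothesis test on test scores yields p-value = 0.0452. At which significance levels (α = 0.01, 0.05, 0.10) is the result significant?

p = 0.0452. Significant at: α = 0.05, 0.1.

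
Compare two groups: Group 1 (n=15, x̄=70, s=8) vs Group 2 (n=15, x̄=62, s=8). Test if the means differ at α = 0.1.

Pooled sp = 8.0. t = 2.739, df = 28. Critical t = ±1.701. Reject H₀.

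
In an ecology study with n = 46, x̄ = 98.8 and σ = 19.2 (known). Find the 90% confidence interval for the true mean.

CI = x̄ ± z*(σ/√n) = 98.8 ± 1.645(19.2/√46) = 98.8 ± 4.66 = (94.14, 103.46)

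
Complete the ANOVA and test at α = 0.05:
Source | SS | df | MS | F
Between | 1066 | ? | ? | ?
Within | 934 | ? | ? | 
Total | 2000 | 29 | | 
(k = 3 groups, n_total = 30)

df_between = 2, df_within = 27. MS_between = 533.0, MS_within = 34.59. F = 15.408, F_crit ≈ 3.354. Reject H₀.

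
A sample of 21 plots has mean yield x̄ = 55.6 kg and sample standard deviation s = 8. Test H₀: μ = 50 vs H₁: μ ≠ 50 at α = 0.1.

t = (x̄ - μ₀)/(s/√n) = (55.6 - 50)/(8/√21) = 3.208. df = 20, critical t = ±1.725. Reject H₀.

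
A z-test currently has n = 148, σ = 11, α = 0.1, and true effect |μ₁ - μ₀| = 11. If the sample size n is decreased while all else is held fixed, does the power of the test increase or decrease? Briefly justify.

Power decreases: a smaller n inflates the standard error σ/√n, pulling the sampling distribution under H₁ back toward the critical value.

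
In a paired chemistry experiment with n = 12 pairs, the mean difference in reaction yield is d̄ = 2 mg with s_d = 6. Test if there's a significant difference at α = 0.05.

t = d̄/(s_d/√n) = 2/(6/√12) = 1.155. df = 11, critical t = ±2.201. Fail to reject H₀.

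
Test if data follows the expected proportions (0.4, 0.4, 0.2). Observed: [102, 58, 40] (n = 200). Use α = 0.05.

Expected: [80.0, 80.0, 40.0]. χ² = 12.1. df = 2, critical = 5.991. Reject H₀.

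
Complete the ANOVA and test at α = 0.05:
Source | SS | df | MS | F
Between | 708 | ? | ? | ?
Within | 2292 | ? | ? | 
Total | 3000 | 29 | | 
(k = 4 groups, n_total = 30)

df_between = 3, df_within = 26. MS_between = 236.0, MS_within = 88.15. F = 2.677, F_crit ≈ 2.975. Fail to reject H₀.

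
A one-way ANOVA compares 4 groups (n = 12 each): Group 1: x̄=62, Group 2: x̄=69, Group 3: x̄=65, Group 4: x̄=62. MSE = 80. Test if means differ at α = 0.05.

Grand mean = 64.5. SS_between = 396.0, MS_between = 132.0. F = 1.65, F_crit ≈ 2.816. Fail to reject H₀.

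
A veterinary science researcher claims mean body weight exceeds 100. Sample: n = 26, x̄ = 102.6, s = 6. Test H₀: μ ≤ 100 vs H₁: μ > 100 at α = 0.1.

t = (102.6 - 100)/(6/√26) = 2.21, df = 25. Critical t = 1.316. Reject H₀.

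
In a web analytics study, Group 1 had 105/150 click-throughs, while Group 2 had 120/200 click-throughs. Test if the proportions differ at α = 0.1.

p̂₁ = 0.7, p̂₂ = 0.6, pooled p̂ = 0.643. z = 1.932. Critical: ±1.645. Reject H₀.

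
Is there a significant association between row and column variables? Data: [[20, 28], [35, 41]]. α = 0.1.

χ² = 0.229. df = 1, critical = 2.706. Fail to reject H₀. No evidence of dependence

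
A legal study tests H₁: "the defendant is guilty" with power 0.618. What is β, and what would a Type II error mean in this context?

β = 1 - power = 1 - 0.618 = 0.382. A Type II error is failing to reject H₀ when H₀ is false (false negative) — here, failing to conclude that the defendant is guilty when in fact it is true. Consequence: acquitting a guilty person.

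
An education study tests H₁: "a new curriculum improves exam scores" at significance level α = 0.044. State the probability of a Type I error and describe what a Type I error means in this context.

P(Type I error) = α = 0.044. A Type I error is rejecting H₀ when H₀ is actually true (false positive) — here, concluding that a new curriculum improves exam scores when in fact this is not the case. Consequence: adopting a curriculum that gives no real benefit — disruption for nothing.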